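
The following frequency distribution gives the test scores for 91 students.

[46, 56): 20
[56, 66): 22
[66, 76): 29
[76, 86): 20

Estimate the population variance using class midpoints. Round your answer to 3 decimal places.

112.764

Midpoints: 51, 61, 71, 81
n = 91, Σfm = 6041, mean = 66.3846
Σfm² = 411291
Σf(m − x̄)² = Σfm² − (Σfm)²/n = 411291 − 6041²/91 = 10261.5385
Population variance = 10261.5385 / 91 = 112.7642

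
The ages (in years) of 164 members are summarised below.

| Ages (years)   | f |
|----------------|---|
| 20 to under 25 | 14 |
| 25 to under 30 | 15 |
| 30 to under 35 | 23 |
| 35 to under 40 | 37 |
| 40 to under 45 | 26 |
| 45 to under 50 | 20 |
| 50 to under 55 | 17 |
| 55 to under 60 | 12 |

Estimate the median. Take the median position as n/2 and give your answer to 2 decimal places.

39.05

Cumulative frequencies: 14, 29, 52, 89, 115, 135, 152, 164
n = 164; position = n/2 = 82.
This falls in the class 35 to under 40: L = 35, F = 52, f = 37, h = 5.
Median ≈ 35 + ((82 − 52) / 37) × 5 = 39.0541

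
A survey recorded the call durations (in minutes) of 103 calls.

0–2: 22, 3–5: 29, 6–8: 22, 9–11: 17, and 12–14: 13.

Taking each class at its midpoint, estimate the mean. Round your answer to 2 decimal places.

Midpoints: 1, 4, 7, 10, 13
Σfm = 22×1 + 29×4 + 22×7 + 17×10 + 13×13 = 631
n = Σf = 103
Mean = 631 / 103 = 6.1262

6.13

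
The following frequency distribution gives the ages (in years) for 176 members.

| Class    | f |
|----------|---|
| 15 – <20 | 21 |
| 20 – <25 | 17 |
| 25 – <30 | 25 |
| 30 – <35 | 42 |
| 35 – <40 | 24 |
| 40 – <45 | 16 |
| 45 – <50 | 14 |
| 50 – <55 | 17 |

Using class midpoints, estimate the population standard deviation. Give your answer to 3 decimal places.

10.370

Midpoints: 17.5, 22.5, 27.5, 32.5, 37.5, 42.5, 47.5, 52.5
n = 176, Σfm = 5940, mean = 33.7500
Σfm² = 219400
Σf(m − x̄)² = Σfm² − (Σfm)²/n = 219400 − 5940²/176 = 18925.0000
Population variance = 18925.0000 / 176 = 107.5284
Standard deviation = √107.5284 = 10.3696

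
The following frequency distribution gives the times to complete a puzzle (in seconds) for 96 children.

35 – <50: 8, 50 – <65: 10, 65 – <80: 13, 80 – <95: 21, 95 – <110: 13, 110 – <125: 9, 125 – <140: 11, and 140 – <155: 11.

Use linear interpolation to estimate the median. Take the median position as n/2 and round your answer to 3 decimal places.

Cumulative frequencies: 8, 18, 31, 52, 65, 74, 85, 96
n = 96; position = n/2 = 48.
This falls in the class 80 – <95: L = 80, F = 31, f = 21, h = 15.
Median ≈ 80 + ((48 − 31) / 21) × 15 = 92.1429

92.143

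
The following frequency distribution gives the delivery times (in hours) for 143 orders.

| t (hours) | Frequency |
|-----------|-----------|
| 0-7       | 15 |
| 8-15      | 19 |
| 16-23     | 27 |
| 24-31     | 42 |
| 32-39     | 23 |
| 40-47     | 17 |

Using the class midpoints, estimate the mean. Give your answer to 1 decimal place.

24.5

Midpoints: 3.5, 11.5, 19.5, 27.5, 35.5, 43.5
Σfm = 15×3.5 + 19×11.5 + 27×19.5 + 42×27.5 + 23×35.5 + 17×43.5 = 3508.5
n = Σf = 143
Mean = 3508.5 / 143 = 24.5350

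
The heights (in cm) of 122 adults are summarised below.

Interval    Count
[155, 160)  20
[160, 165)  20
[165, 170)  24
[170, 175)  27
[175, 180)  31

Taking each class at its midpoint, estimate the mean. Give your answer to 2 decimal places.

168.69

Midpoints: 157.5, 162.5, 167.5, 172.5, 177.5
Σfm = 20×157.5 + 20×162.5 + 24×167.5 + 27×172.5 + 31×177.5 = 20580
n = Σf = 122
Mean = 20580 / 122 = 168.6885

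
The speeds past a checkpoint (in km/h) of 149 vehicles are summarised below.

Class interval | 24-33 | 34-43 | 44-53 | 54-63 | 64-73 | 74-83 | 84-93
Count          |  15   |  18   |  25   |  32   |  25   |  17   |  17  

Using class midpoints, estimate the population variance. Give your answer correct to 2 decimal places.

Midpoints: 28.5, 38.5, 48.5, 58.5, 68.5, 78.5, 88.5
n = 149, Σfm = 8756.5, mean = 58.7685
Σfm² = 562395.25
Σf(m − x̄)² = Σfm² − (Σfm)²/n = 562395.25 − 8756.5²/149 = 47789.2617
Population variance = 47789.2617 / 149 = 320.7333

320.73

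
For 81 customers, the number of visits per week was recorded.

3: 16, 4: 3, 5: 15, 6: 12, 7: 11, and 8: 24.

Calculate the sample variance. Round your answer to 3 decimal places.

Values: 3, 4, 5, 6, 7, 8
n = 81, Σfx = 476, mean = 5.8765
Σfx² = 3074
Σf(x − x̄)² = Σfx² − (Σfx)²/n = 3074 − 476²/81 = 276.7654
Sample variance = 276.7654 / 80 = 3.4596

3.460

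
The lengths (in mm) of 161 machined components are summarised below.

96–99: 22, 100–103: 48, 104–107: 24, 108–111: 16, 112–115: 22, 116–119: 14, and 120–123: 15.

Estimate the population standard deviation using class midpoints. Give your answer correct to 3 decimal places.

Midpoints: 97.5, 101.5, 105.5, 109.5, 113.5, 117.5, 121.5
n = 161, Σfm = 17265.5, mean = 107.2391
Σfm² = 1860746.25
Σf(m − x̄)² = Σfm² − (Σfm)²/n = 1860746.25 − 17265.5²/161 = 9209.0435
Population variance = 9209.0435 / 161 = 57.1990
Standard deviation = √57.1990 = 7.5630

7.563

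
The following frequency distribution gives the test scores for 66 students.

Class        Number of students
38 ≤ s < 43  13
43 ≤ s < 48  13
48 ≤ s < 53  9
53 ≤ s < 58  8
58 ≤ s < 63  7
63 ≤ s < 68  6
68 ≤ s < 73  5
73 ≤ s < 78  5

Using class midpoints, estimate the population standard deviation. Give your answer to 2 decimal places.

11.15

Midpoints: 40.5, 45.5, 50.5, 55.5, 60.5, 65.5, 70.5, 75.5
n = 66, Σfm = 3563, mean = 53.9848
Σfm² = 200546.5
Σf(m − x̄)² = Σfm² − (Σfm)²/n = 200546.5 − 3563²/66 = 8198.4848
Population variance = 8198.4848 / 66 = 124.2195
Standard deviation = √124.2195 = 11.1454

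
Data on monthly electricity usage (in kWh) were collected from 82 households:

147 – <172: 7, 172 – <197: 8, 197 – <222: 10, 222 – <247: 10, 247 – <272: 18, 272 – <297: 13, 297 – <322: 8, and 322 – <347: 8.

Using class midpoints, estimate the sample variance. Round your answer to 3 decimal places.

Midpoints: 159.5, 184.5, 209.5, 234.5, 259.5, 284.5, 309.5, 334.5
n = 82, Σfm = 20554, mean = 250.6585
Σfm² = 5365000.5
Σf(m − x̄)² = Σfm² − (Σfm)²/n = 5365000.5 − 20554²/82 = 212964.9390
Sample variance = 212964.9390 / 81 = 2629.1968

2629.197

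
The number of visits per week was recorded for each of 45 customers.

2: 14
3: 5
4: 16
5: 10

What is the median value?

Cumulative frequencies: 14, 19, 35, 45
n = 45, so the median is the value in position (n+1)/2 = 23.
Position 23 falls at value 4.

4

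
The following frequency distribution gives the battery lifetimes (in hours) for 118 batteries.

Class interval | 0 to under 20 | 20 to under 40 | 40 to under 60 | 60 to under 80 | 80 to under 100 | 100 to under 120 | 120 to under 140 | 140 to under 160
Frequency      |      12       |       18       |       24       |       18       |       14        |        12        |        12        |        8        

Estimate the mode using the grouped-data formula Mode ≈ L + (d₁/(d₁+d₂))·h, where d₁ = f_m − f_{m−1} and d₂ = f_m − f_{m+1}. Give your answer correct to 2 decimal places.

50.00

Modal class: 40 to under 60 (highest frequency 24).
d₁ = 24 − 18 = 6, d₂ = 24 − 18 = 6
Mode ≈ 40 + (6/(6+6)) × 20 = 40 + 10.0000 = 50.0000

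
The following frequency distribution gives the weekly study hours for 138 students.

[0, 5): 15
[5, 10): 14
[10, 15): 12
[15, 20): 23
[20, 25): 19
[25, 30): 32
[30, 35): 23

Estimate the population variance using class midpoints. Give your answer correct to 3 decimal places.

95.013

Midpoints: 2.5, 7.5, 12.5, 17.5, 22.5, 27.5, 32.5
n = 138, Σfm = 2750, mean = 19.9275
Σfm² = 67912.5
Σf(m − x̄)² = Σfm² − (Σfm)²/n = 67912.5 − 2750²/138 = 13111.7754
Population variance = 13111.7754 / 138 = 95.0129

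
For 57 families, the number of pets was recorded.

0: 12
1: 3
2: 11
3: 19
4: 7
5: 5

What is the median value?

Cumulative frequencies: 12, 15, 26, 45, 52, 57
n = 57, so the median is the value in position (n+1)/2 = 29.
Position 29 falls at value 3.

3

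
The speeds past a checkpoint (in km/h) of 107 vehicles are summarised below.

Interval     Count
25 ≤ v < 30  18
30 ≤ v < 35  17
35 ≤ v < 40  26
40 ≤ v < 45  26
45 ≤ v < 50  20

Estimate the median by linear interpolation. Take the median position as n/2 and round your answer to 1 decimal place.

Cumulative frequencies: 18, 35, 61, 87, 107
n = 107; position = n/2 = 53.5.
This falls in the class 35 ≤ v < 40: L = 35, F = 35, f = 26, h = 5.
Median ≈ 35 + ((53.5 − 35) / 26) × 5 = 38.5577

38.6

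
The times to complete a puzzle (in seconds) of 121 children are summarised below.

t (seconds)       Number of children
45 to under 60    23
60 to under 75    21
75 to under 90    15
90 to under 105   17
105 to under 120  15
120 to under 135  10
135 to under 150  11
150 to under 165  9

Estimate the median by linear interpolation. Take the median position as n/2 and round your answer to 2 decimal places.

Cumulative frequencies: 23, 44, 59, 76, 91, 101, 112, 121
n = 121; position = n/2 = 60.5.
This falls in the class 90 to under 105: L = 90, F = 59, f = 17, h = 15.
Median ≈ 90 + ((60.5 − 59) / 17) × 15 = 91.3235

91.32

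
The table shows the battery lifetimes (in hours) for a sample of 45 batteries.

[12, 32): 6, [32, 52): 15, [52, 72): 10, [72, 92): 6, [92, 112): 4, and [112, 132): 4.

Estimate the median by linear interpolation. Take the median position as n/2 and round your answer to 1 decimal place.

55.0

Cumulative frequencies: 6, 21, 31, 37, 41, 45
n = 45; position = n/2 = 22.5.
This falls in the class [52, 72): L = 52, F = 21, f = 10, h = 20.
Median ≈ 52 + ((22.5 − 21) / 10) × 20 = 55.0000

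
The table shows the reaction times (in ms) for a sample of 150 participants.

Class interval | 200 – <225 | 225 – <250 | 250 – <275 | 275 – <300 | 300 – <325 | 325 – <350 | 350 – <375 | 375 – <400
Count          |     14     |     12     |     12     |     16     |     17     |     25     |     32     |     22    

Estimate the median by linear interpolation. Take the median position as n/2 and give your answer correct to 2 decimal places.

329.00

Cumulative frequencies: 14, 26, 38, 54, 71, 96, 128, 150
n = 150; position = n/2 = 75.
This falls in the class 325 – <350: L = 325, F = 71, f = 25, h = 25.
Median ≈ 325 + ((75 − 71) / 25) × 25 = 329.0000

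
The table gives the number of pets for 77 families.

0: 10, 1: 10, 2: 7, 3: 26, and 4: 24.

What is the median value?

3

Cumulative frequencies: 10, 20, 27, 53, 77
n = 77, so the median is the value in position (n+1)/2 = 39.
Position 39 falls at value 3.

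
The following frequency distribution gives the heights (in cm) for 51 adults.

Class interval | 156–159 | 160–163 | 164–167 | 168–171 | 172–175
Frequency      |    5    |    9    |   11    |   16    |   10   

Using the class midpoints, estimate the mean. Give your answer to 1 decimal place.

166.8

Midpoints: 157.5, 161.5, 165.5, 169.5, 173.5
Σfm = 5×157.5 + 9×161.5 + 11×165.5 + 16×169.5 + 10×173.5 = 8508.5
n = Σf = 51
Mean = 8508.5 / 51 = 166.8333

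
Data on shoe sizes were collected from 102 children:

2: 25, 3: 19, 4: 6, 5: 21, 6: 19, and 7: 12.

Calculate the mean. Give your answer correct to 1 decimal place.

Values: 2, 3, 4, 5, 6, 7
Σfx = 25×2 + 19×3 + 6×4 + 21×5 + 19×6 + 12×7 = 434
n = Σf = 102
Mean = 434 / 102 = 4.2549

4.3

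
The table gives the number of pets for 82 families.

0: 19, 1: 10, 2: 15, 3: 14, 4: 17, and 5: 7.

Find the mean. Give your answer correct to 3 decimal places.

2.256

Values: 0, 1, 2, 3, 4, 5
Σfx = 19×0 + 10×1 + 15×2 + 14×3 + 17×4 + 7×5 = 185
n = Σf = 82
Mean = 185 / 82 = 2.2561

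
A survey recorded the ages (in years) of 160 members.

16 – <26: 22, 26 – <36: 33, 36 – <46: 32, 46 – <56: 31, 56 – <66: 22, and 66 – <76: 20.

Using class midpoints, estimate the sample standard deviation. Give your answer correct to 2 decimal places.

15.84

Midpoints: 21, 31, 41, 51, 61, 71
n = 160, Σfm = 7140, mean = 44.6250
Σfm² = 358520
Σf(m − x̄)² = Σfm² − (Σfm)²/n = 358520 − 7140²/160 = 39897.5000
Sample variance = 39897.5000 / 159 = 250.9277
Standard deviation = √250.9277 = 15.8407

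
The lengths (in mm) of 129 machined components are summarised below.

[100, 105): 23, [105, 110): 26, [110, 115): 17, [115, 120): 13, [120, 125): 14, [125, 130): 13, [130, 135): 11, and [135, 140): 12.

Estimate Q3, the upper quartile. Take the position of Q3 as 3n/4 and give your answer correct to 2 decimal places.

126.44

Cumulative frequencies: 23, 49, 66, 79, 93, 106, 117, 129
n = 129; position = 3n/4 = 96.75.
This falls in the class [125, 130): L = 125, F = 93, f = 13, h = 5.
Upper quartile ≈ 125 + ((96.75 − 93) / 13) × 5 = 126.4423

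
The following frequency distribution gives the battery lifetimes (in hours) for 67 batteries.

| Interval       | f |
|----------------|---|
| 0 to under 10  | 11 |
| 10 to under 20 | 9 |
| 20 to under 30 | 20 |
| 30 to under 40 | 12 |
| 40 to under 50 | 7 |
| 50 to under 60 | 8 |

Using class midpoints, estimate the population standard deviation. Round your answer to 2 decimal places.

Midpoints: 5, 15, 25, 35, 45, 55
n = 67, Σfm = 1865, mean = 27.8358
Σfm² = 67875
Σf(m − x̄)² = Σfm² − (Σfm)²/n = 67875 − 1865²/67 = 15961.1940
Population variance = 15961.1940 / 67 = 238.2268
Standard deviation = √238.2268 = 15.4346

15.43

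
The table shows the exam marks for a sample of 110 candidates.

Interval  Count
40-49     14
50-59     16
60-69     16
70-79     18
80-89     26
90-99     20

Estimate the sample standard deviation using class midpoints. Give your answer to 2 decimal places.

Midpoints: 44.5, 54.5, 64.5, 74.5, 84.5, 94.5
n = 110, Σfm = 7955, mean = 72.3182
Σfm² = 605967.5
Σf(m − x̄)² = Σfm² − (Σfm)²/n = 605967.5 − 7955²/110 = 30676.3636
Sample variance = 30676.3636 / 109 = 281.4345
Standard deviation = √281.4345 = 16.7760

16.78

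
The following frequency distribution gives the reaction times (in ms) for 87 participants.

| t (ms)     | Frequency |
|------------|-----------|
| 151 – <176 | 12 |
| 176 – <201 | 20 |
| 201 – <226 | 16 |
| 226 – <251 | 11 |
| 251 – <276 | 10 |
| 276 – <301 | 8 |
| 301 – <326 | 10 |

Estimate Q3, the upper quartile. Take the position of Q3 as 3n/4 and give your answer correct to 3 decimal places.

Cumulative frequencies: 12, 32, 48, 59, 69, 77, 87
n = 87; position = 3n/4 = 65.25.
This falls in the class 251 – <276: L = 251, F = 59, f = 10, h = 25.
Upper quartile ≈ 251 + ((65.25 − 59) / 10) × 25 = 266.6250

266.625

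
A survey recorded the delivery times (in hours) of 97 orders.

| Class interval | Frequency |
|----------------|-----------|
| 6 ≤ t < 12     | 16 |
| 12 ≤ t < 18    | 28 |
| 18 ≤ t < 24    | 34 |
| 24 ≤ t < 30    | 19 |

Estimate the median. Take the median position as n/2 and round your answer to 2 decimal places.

Cumulative frequencies: 16, 44, 78, 97
n = 97; position = n/2 = 48.5.
This falls in the class 18 ≤ t < 24: L = 18, F = 44, f = 34, h = 6.
Median ≈ 18 + ((48.5 − 44) / 34) × 6 = 18.7941

18.79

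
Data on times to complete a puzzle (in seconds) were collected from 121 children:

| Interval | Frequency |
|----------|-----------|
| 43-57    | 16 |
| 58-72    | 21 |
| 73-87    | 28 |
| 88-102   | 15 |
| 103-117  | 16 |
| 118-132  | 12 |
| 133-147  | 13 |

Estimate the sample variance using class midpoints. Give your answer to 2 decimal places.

Midpoints: 50, 65, 80, 95, 110, 125, 140
n = 121, Σfm = 10910, mean = 90.1653
Σfm² = 1079200
Σf(m − x̄)² = Σfm² − (Σfm)²/n = 1079200 − 10910²/121 = 95496.6942
Sample variance = 95496.6942 / 120 = 795.8058

795.81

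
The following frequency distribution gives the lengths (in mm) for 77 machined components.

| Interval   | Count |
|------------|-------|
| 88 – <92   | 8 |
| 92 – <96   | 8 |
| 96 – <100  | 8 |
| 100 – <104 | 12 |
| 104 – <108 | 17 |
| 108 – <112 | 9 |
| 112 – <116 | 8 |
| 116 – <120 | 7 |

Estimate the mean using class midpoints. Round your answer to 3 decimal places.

104.026

Midpoints: 90, 94, 98, 102, 106, 110, 114, 118
Σfm = 8×90 + 8×94 + 8×98 + 12×102 + 17×106 + 9×110 + 8×114 + 7×118 = 8010
n = Σf = 77
Mean = 8010 / 77 = 104.0260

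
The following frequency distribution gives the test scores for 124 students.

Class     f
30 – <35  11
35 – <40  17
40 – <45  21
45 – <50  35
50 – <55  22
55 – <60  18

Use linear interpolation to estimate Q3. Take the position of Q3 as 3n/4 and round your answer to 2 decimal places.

52.05

Cumulative frequencies: 11, 28, 49, 84, 106, 124
n = 124; position = 3n/4 = 93.
This falls in the class 50 – <55: L = 50, F = 84, f = 22, h = 5.
Upper quartile ≈ 50 + ((93 − 84) / 22) × 5 = 52.0455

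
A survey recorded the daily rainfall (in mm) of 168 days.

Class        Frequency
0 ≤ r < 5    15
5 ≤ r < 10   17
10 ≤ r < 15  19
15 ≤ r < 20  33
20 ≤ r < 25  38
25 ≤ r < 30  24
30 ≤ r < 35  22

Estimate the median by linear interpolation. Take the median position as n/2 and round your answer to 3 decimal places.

20.000

Cumulative frequencies: 15, 32, 51, 84, 122, 146, 168
n = 168; position = n/2 = 84.
This falls in the class 15 ≤ r < 20: L = 15, F = 51, f = 33, h = 5.
Median ≈ 15 + ((84 − 51) / 33) × 5 = 20.0000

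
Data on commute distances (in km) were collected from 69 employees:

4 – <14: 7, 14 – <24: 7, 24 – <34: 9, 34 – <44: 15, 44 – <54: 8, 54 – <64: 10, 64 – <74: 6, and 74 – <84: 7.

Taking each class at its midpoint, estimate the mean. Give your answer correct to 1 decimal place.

43.3

Midpoints: 9, 19, 29, 39, 49, 59, 69, 79
Σfm = 7×9 + 7×19 + 9×29 + 15×39 + 8×49 + 10×59 + 6×69 + 7×79 = 2991
n = Σf = 69
Mean = 2991 / 69 = 43.3478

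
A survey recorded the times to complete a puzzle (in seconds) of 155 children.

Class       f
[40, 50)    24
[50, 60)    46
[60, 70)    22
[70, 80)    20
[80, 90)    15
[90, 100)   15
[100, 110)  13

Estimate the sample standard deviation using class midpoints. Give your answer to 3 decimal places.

18.845

Midpoints: 45, 55, 65, 75, 85, 95, 105
n = 155, Σfm = 10605, mean = 68.4194
Σfm² = 780275
Σf(m − x̄)² = Σfm² − (Σfm)²/n = 780275 − 10605²/155 = 54687.7419
Sample variance = 54687.7419 / 154 = 355.1152
Standard deviation = √355.1152 = 18.8445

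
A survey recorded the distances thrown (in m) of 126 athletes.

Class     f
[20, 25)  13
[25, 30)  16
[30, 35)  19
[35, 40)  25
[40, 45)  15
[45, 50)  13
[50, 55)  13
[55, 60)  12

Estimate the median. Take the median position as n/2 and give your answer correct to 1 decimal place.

Cumulative frequencies: 13, 29, 48, 73, 88, 101, 114, 126
n = 126; position = n/2 = 63.
This falls in the class [35, 40): L = 35, F = 48, f = 25, h = 5.
Median ≈ 35 + ((63 − 48) / 25) × 5 = 38.0000

38.0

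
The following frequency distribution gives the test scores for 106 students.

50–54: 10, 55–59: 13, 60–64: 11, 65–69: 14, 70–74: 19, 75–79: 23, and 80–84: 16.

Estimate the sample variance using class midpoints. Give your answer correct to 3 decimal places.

92.390

Midpoints: 52, 57, 62, 67, 72, 77, 82
n = 106, Σfm = 7332, mean = 69.1698
Σfm² = 516854
Σf(m − x̄)² = Σfm² − (Σfm)²/n = 516854 − 7332²/106 = 9700.9434
Sample variance = 9700.9434 / 105 = 92.3899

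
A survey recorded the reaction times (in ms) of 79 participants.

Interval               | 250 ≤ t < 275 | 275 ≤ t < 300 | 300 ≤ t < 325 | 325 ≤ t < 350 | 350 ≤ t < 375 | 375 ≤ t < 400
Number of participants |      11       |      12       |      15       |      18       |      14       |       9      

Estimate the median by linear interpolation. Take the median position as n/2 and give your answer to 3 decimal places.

327.083

Cumulative frequencies: 11, 23, 38, 56, 70, 79
n = 79; position = n/2 = 39.5.
This falls in the class 325 ≤ t < 350: L = 325, F = 38, f = 18, h = 25.
Median ≈ 325 + ((39.5 − 38) / 18) × 25 = 327.0833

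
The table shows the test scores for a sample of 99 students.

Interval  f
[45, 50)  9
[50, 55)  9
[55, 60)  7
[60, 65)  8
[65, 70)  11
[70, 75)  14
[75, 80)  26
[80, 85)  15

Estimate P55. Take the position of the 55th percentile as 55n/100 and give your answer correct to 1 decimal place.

73.7

Cumulative frequencies: 9, 18, 25, 33, 44, 58, 84, 99
n = 99; position = 55n/100 = 54.45.
This falls in the class [70, 75): L = 70, F = 44, f = 14, h = 5.
55th percentile ≈ 70 + ((54.45 − 44) / 14) × 5 = 73.7321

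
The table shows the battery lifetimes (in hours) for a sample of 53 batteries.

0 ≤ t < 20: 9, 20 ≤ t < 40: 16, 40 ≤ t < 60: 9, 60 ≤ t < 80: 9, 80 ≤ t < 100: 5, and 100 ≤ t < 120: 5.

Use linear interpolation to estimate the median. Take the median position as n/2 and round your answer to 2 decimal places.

43.33

Cumulative frequencies: 9, 25, 34, 43, 48, 53
n = 53; position = n/2 = 26.5.
This falls in the class 40 ≤ t < 60: L = 40, F = 25, f = 9, h = 20.
Median ≈ 40 + ((26.5 − 25) / 9) × 20 = 43.3333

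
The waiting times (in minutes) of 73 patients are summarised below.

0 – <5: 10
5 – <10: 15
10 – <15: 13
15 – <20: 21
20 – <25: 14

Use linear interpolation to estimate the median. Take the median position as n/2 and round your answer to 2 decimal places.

14.42

Cumulative frequencies: 10, 25, 38, 59, 73
n = 73; position = n/2 = 36.5.
This falls in the class 10 – <15: L = 10, F = 25, f = 13, h = 5.
Median ≈ 10 + ((36.5 − 25) / 13) × 5 = 14.4231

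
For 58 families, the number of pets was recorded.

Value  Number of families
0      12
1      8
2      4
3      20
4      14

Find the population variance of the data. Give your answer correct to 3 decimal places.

2.200

Values: 0, 1, 2, 3, 4
n = 58, Σfx = 132, mean = 2.2759
Σfx² = 428
Σf(x − x̄)² = Σfx² − (Σfx)²/n = 428 − 132²/58 = 127.5862
Population variance = 127.5862 / 58 = 2.1998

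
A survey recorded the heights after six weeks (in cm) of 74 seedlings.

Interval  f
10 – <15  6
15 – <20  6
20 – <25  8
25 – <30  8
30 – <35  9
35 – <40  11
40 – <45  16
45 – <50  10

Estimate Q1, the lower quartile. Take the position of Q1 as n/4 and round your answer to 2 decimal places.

Cumulative frequencies: 6, 12, 20, 28, 37, 48, 64, 74
n = 74; position = n/4 = 18.5.
This falls in the class 20 – <25: L = 20, F = 12, f = 8, h = 5.
Lower quartile ≈ 20 + ((18.5 − 12) / 8) × 5 = 24.0625

24.06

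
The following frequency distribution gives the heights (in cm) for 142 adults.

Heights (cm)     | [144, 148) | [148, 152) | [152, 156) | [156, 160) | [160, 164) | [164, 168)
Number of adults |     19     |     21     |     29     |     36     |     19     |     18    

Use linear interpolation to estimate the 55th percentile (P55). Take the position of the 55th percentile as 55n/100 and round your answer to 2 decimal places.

Cumulative frequencies: 19, 40, 69, 105, 124, 142
n = 142; position = 55n/100 = 78.1.
This falls in the class [156, 160): L = 156, F = 69, f = 36, h = 4.
55th percentile ≈ 156 + ((78.1 − 69) / 36) × 4 = 157.0111

157.01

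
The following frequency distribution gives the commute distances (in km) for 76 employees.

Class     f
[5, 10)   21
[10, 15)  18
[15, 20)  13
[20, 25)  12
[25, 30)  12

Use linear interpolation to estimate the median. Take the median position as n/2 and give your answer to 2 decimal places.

Cumulative frequencies: 21, 39, 52, 64, 76
n = 76; position = n/2 = 38.
This falls in the class [10, 15): L = 10, F = 21, f = 18, h = 5.
Median ≈ 10 + ((38 − 21) / 18) × 5 = 14.7222

14.72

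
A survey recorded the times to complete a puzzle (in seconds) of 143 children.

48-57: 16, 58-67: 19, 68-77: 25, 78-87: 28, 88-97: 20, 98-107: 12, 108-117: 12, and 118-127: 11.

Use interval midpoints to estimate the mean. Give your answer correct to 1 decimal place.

Midpoints: 52.5, 62.5, 72.5, 82.5, 92.5, 102.5, 112.5, 122.5
Σfm = 16×52.5 + 19×62.5 + 25×72.5 + 28×82.5 + 20×92.5 + 12×102.5 + 12×112.5 + 11×122.5 = 11927.5
n = Σf = 143
Mean = 11927.5 / 143 = 83.4091

83.4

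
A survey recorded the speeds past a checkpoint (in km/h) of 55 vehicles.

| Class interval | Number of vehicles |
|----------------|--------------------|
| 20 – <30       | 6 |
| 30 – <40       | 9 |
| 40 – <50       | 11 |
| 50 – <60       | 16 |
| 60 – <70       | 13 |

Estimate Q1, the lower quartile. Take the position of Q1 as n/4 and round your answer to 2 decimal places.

Cumulative frequencies: 6, 15, 26, 42, 55
n = 55; position = n/4 = 13.75.
This falls in the class 30 – <40: L = 30, F = 6, f = 9, h = 10.
Lower quartile ≈ 30 + ((13.75 − 6) / 9) × 10 = 38.6111

38.61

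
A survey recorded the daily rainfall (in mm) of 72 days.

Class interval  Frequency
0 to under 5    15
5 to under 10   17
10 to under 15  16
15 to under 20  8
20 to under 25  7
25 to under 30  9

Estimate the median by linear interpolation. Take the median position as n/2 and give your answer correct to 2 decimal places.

11.25

Cumulative frequencies: 15, 32, 48, 56, 63, 72
n = 72; position = n/2 = 36.
This falls in the class 10 to under 15: L = 10, F = 32, f = 16, h = 5.
Median ≈ 10 + ((36 − 32) / 16) × 5 = 11.2500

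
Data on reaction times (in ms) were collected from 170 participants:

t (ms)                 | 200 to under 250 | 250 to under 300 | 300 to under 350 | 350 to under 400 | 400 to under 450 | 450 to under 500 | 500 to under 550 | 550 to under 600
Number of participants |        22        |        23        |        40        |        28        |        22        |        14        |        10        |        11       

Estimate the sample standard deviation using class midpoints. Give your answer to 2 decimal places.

Midpoints: 225, 275, 325, 375, 425, 475, 525, 575
n = 170, Σfm = 62350, mean = 366.7647
Σfm² = 24541250
Σf(m − x̄)² = Σfm² − (Σfm)²/n = 24541250 − 62350²/170 = 1673470.5882
Sample variance = 1673470.5882 / 169 = 9902.1928
Standard deviation = √9902.1928 = 99.5098

99.51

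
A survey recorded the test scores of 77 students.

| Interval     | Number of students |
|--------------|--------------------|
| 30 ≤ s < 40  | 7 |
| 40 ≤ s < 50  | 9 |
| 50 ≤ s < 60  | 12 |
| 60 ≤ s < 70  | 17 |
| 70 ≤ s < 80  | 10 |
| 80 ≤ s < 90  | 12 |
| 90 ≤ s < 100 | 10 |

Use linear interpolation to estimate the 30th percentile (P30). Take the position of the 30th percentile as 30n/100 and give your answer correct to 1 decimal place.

Cumulative frequencies: 7, 16, 28, 45, 55, 67, 77
n = 77; position = 30n/100 = 23.1.
This falls in the class 50 ≤ s < 60: L = 50, F = 16, f = 12, h = 10.
30th percentile ≈ 50 + ((23.1 − 16) / 12) × 10 = 55.9167

55.9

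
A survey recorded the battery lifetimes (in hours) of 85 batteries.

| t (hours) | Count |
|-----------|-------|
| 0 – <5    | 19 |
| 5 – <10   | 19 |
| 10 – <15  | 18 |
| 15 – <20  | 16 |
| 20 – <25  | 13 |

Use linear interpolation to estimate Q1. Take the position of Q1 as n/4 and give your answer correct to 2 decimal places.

Cumulative frequencies: 19, 38, 56, 72, 85
n = 85; position = n/4 = 21.25.
This falls in the class 5 – <10: L = 5, F = 19, f = 19, h = 5.
Lower quartile ≈ 5 + ((21.25 − 19) / 19) × 5 = 5.5921

5.59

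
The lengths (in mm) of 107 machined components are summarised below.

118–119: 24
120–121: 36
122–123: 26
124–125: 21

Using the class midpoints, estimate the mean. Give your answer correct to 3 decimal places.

Midpoints: 118.5, 120.5, 122.5, 124.5
Σfm = 24×118.5 + 36×120.5 + 26×122.5 + 21×124.5 = 12981.5
n = Σf = 107
Mean = 12981.5 / 107 = 121.3224

121.322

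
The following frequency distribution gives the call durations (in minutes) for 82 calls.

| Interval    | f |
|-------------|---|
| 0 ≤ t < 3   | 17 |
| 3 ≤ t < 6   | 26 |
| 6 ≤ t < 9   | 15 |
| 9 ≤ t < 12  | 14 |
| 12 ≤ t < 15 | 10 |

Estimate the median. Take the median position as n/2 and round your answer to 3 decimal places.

5.769

Cumulative frequencies: 17, 43, 58, 72, 82
n = 82; position = n/2 = 41.
This falls in the class 3 ≤ t < 6: L = 3, F = 17, f = 26, h = 3.
Median ≈ 3 + ((41 − 17) / 26) × 3 = 5.7692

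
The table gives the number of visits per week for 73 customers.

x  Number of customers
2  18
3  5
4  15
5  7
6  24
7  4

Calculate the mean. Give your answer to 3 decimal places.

4.356

Values: 2, 3, 4, 5, 6, 7
Σfx = 18×2 + 5×3 + 15×4 + 7×5 + 24×6 + 4×7 = 318
n = Σf = 73
Mean = 318 / 73 = 4.3562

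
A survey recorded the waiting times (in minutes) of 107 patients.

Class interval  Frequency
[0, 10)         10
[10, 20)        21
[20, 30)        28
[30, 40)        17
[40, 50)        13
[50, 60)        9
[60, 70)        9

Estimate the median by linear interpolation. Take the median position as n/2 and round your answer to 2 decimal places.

Cumulative frequencies: 10, 31, 59, 76, 89, 98, 107
n = 107; position = n/2 = 53.5.
This falls in the class [20, 30): L = 20, F = 31, f = 28, h = 10.
Median ≈ 20 + ((53.5 − 31) / 28) × 10 = 28.0357

28.04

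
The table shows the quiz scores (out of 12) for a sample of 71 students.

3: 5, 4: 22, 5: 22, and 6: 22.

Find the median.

Cumulative frequencies: 5, 27, 49, 71
n = 71, so the median is the value in position (n+1)/2 = 36.
Position 36 falls at value 5.

5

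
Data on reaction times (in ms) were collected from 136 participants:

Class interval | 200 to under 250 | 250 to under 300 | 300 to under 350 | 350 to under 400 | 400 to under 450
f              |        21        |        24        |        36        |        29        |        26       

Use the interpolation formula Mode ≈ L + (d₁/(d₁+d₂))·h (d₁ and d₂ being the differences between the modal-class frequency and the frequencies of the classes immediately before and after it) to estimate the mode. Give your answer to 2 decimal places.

Modal class: 300 to under 350 (highest frequency 36).
d₁ = 36 − 24 = 12, d₂ = 36 − 29 = 7
Mode ≈ 300 + (12/(12+7)) × 50 = 300 + 31.5789 = 331.5789

331.58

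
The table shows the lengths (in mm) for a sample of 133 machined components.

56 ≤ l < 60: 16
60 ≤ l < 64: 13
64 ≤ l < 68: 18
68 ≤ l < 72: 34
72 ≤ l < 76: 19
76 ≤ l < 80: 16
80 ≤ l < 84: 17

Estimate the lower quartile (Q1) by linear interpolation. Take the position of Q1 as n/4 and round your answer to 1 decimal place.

64.9

Cumulative frequencies: 16, 29, 47, 81, 100, 116, 133
n = 133; position = n/4 = 33.25.
This falls in the class 64 ≤ l < 68: L = 64, F = 29, f = 18, h = 4.
Lower quartile ≈ 64 + ((33.25 − 29) / 18) × 4 = 64.9444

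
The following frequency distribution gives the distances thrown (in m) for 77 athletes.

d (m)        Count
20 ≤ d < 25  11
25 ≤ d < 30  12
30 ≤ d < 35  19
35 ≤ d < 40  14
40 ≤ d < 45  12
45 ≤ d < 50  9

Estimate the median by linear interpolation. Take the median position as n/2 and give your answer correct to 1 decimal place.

34.1

Cumulative frequencies: 11, 23, 42, 56, 68, 77
n = 77; position = n/2 = 38.5.
This falls in the class 30 ≤ d < 35: L = 30, F = 23, f = 19, h = 5.
Median ≈ 30 + ((38.5 − 23) / 19) × 5 = 34.0789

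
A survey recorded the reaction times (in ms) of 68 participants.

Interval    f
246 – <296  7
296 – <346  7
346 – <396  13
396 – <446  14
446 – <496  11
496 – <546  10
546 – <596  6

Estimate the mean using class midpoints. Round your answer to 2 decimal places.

Midpoints: 271, 321, 371, 421, 471, 521, 571
Σfm = 7×271 + 7×321 + 13×371 + 14×421 + 11×471 + 10×521 + 6×571 = 28678
n = Σf = 68
Mean = 28678 / 68 = 421.7353

421.74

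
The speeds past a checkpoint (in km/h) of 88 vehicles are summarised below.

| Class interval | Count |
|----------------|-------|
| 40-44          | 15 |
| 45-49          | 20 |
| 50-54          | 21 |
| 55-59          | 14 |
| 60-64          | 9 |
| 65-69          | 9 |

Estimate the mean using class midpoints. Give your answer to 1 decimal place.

Midpoints: 42, 47, 52, 57, 62, 67
Σfm = 15×42 + 20×47 + 21×52 + 14×57 + 9×62 + 9×67 = 4621
n = Σf = 88
Mean = 4621 / 88 = 52.5114

52.5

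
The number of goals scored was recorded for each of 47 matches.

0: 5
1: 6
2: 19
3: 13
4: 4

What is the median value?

2

Cumulative frequencies: 5, 11, 30, 43, 47
n = 47, so the median is the value in position (n+1)/2 = 24.
Position 24 falls at value 2.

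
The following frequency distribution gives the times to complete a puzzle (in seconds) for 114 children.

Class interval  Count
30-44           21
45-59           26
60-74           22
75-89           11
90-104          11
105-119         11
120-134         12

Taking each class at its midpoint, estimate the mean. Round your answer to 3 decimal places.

Midpoints: 37, 52, 67, 82, 97, 112, 127
Σfm = 21×37 + 26×52 + 22×67 + 11×82 + 11×97 + 11×112 + 12×127 = 8328
n = Σf = 114
Mean = 8328 / 114 = 73.0526

73.053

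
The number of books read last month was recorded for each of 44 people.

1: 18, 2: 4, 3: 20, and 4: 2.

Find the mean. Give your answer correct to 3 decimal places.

2.136

Values: 1, 2, 3, 4
Σfx = 18×1 + 4×2 + 20×3 + 2×4 = 94
n = Σf = 44
Mean = 94 / 44 = 2.1364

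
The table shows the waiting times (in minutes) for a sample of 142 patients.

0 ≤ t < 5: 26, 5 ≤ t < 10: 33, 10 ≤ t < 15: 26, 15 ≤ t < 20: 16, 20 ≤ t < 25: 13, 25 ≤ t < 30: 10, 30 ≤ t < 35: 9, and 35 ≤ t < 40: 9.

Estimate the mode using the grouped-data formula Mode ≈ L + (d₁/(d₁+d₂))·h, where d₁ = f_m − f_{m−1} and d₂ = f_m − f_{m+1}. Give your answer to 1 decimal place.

Modal class: 5 ≤ t < 10 (highest frequency 33).
d₁ = 33 − 26 = 7, d₂ = 33 − 26 = 7
Mode ≈ 5 + (7/(7+7)) × 5 = 5 + 2.5000 = 7.5000

7.5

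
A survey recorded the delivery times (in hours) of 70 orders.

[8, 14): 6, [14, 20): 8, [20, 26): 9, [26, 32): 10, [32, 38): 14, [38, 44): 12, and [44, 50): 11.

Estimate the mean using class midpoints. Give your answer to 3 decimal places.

31.400

Midpoints: 11, 17, 23, 29, 35, 41, 47
Σfm = 6×11 + 8×17 + 9×23 + 10×29 + 14×35 + 12×41 + 11×47 = 2198
n = Σf = 70
Mean = 2198 / 70 = 31.4000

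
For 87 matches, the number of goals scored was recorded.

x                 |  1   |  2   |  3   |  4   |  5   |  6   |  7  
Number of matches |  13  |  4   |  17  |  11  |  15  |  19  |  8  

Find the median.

4

Cumulative frequencies: 13, 17, 34, 45, 60, 79, 87
n = 87, so the median is the value in position (n+1)/2 = 44.
Position 44 falls at value 4.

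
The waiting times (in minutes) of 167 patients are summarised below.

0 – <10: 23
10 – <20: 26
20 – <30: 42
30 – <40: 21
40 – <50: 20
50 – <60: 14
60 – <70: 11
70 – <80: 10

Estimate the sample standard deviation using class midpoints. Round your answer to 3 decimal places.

20.201

Midpoints: 5, 15, 25, 35, 45, 55, 65, 75
n = 167, Σfm = 5425, mean = 32.4850
Σfm² = 243975
Σf(m − x̄)² = Σfm² − (Σfm)²/n = 243975 − 5425²/167 = 67743.7126
Sample variance = 67743.7126 / 166 = 408.0947
Standard deviation = √408.0947 = 20.2014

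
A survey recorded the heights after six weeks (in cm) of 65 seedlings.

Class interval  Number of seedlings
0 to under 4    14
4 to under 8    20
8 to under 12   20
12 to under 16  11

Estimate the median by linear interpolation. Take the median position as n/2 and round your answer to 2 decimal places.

7.70

Cumulative frequencies: 14, 34, 54, 65
n = 65; position = n/2 = 32.5.
This falls in the class 4 to under 8: L = 4, F = 14, f = 20, h = 4.
Median ≈ 4 + ((32.5 − 14) / 20) × 4 = 7.7000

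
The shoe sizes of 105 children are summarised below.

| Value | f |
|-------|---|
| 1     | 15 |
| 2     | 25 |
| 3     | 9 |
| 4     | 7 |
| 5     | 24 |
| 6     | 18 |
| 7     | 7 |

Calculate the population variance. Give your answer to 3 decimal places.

Values: 1, 2, 3, 4, 5, 6, 7
n = 105, Σfx = 397, mean = 3.7810
Σfx² = 1899
Σf(x − x̄)² = Σfx² − (Σfx)²/n = 1899 − 397²/105 = 397.9619
Population variance = 397.9619 / 105 = 3.7901

3.790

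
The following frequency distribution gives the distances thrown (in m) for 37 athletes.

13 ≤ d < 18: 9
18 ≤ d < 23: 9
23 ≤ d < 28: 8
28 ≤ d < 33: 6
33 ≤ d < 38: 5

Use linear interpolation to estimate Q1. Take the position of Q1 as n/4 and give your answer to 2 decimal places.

Cumulative frequencies: 9, 18, 26, 32, 37
n = 37; position = n/4 = 9.25.
This falls in the class 18 ≤ d < 23: L = 18, F = 9, f = 9, h = 5.
Lower quartile ≈ 18 + ((9.25 − 9) / 9) × 5 = 18.1389

18.14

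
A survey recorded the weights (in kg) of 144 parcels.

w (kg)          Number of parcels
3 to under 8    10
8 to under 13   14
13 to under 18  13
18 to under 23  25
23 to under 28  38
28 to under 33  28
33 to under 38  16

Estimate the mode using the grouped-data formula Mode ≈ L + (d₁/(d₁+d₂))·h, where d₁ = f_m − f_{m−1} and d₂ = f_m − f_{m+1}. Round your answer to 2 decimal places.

25.83

Modal class: 23 to under 28 (highest frequency 38).
d₁ = 38 − 25 = 13, d₂ = 38 − 28 = 10
Mode ≈ 23 + (13/(13+10)) × 5 = 23 + 2.8261 = 25.8261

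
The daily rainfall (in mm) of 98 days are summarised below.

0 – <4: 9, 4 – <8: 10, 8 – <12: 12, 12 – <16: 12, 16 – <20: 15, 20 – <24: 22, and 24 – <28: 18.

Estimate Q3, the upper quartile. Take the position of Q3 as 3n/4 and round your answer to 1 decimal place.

Cumulative frequencies: 9, 19, 31, 43, 58, 80, 98
n = 98; position = 3n/4 = 73.5.
This falls in the class 20 – <24: L = 20, F = 58, f = 22, h = 4.
Upper quartile ≈ 20 + ((73.5 − 58) / 22) × 4 = 22.8182

22.8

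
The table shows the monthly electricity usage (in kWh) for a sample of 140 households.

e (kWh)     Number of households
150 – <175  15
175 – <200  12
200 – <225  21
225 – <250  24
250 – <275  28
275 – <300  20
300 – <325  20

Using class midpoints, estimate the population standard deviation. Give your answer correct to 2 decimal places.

46.37

Midpoints: 162.5, 187.5, 212.5, 237.5, 262.5, 287.5, 312.5
n = 140, Σfm = 34200, mean = 244.2857
Σfm² = 8655625
Σf(m − x̄)² = Σfm² − (Σfm)²/n = 8655625 − 34200²/140 = 301053.5714
Population variance = 301053.5714 / 140 = 2150.3827
Standard deviation = √2150.3827 = 46.3722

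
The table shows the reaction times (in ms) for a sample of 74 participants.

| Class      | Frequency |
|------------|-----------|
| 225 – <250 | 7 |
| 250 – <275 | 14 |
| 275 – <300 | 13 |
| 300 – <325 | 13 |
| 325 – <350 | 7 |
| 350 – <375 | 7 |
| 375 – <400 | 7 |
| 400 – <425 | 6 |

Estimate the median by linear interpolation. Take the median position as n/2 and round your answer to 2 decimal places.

305.77

Cumulative frequencies: 7, 21, 34, 47, 54, 61, 68, 74
n = 74; position = n/2 = 37.
This falls in the class 300 – <325: L = 300, F = 34, f = 13, h = 25.
Median ≈ 300 + ((37 − 34) / 13) × 25 = 305.7692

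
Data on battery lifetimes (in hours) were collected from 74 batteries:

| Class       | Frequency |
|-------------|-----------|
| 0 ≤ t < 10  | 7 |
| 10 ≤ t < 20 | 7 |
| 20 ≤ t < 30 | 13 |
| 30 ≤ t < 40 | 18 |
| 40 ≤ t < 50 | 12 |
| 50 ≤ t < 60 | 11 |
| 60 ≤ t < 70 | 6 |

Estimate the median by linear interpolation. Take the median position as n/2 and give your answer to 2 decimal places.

Cumulative frequencies: 7, 14, 27, 45, 57, 68, 74
n = 74; position = n/2 = 37.
This falls in the class 30 ≤ t < 40: L = 30, F = 27, f = 18, h = 10.
Median ≈ 30 + ((37 − 27) / 18) × 10 = 35.5556

35.56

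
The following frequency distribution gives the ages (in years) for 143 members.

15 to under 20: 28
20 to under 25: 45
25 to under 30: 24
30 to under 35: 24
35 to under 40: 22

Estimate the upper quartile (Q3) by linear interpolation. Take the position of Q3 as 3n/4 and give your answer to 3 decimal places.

Cumulative frequencies: 28, 73, 97, 121, 143
n = 143; position = 3n/4 = 107.25.
This falls in the class 30 to under 35: L = 30, F = 97, f = 24, h = 5.
Upper quartile ≈ 30 + ((107.25 − 97) / 24) × 5 = 32.1354

32.135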